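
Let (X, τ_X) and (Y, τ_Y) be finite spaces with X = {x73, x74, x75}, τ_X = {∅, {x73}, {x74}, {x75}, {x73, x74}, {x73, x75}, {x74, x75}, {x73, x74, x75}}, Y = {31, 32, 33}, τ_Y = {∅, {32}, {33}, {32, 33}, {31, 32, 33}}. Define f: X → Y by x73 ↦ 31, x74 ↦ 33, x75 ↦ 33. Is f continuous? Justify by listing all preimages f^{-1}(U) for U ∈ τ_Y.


f IS continuous.

Compute f^{-1}(U) for each U ∈ τ_Y:
  U = ∅: f^{-1}(U) = ∅ ∈ τ_X ✓.
  U = {32}: f^{-1}(U) = ∅ ∈ τ_X ✓.
  U = {33}: f^{-1}(U) = {x74, x75} ∈ τ_X ✓.
  U = {32, 33}: f^{-1}(U) = {x74, x75} ∈ τ_X ✓.
  U = {31, 32, 33}: f^{-1}(U) = {x73, x74, x75} ∈ τ_X ✓.
Every preimage lies in τ_X, so f IS continuous.


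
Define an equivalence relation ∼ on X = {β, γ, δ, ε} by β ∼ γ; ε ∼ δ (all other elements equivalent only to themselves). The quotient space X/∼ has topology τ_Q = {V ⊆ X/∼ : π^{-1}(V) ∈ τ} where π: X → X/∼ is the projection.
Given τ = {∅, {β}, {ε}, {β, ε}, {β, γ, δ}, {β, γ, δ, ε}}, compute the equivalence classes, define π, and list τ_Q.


X/∼ = {[β=γ], [δ=ε]}; |τ_Q| = 2.

Equivalence classes: [β=γ], [δ=ε].
Quotient map π: X → X/∼ sends β ↦ [β=γ], γ ↦ [β=γ], δ ↦ [δ=ε], ε ↦ [δ=ε].
For each subset V ⊆ X/∼, compute π^{-1}(V) ⊆ X and check whether π^{-1}(V) ∈ τ. V is open in τ_Q iff π^{-1}(V) ∈ τ.
  V = {}: π^{-1}(V) = ∅ ∈ τ ✓.
  V = {[β=γ]}: π^{-1}(V) = {β, γ} ∉ τ ✗.
  V = {[δ=ε]}: π^{-1}(V) = {δ, ε} ∉ τ ✗.
  V = {[β=γ], [δ=ε]}: π^{-1}(V) = {β, γ, δ, ε} ∈ τ ✓.
Open sets in the quotient: τ_Q = {{}, {[β=γ], [δ=ε]}} (2 elements).


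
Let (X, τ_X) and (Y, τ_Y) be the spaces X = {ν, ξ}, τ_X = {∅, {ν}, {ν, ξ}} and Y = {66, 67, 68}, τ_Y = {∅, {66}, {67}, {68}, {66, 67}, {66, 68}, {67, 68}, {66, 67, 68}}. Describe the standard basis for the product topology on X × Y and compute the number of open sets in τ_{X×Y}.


Basis B = {∅ × ∅, {ν} × {66}, {ν} × {67}, {ν} × {68}, {ν} × {66, 67}, {ν} × {66, 68}, {ν, ξ} × {66}, {ν} × {67, 68}, {ν, ξ} × {67}, {ν, ξ} × {68}, {ν} × {66, 67, 68}, {ν, ξ} × {66, 67}, {ν, ξ} × {66, 68}, {ν, ξ} × {67, 68}, {ν, ξ} × {66, 67, 68}}; |τ_{X×Y}| = 27.

Enumerate products U × V with U ∈ τ_X, V ∈ τ_Y (deduplicated):
  ∅ × ∅ = {} (∅)
  {ν} × {66} = {(ν,66)}
  {ν} × {67} = {(ν,67)}
  {ν} × {68} = {(ν,68)}
  {ν} × {66, 67} = {(ν,66), (ν,67)}
  {ν} × {66, 68} = {(ν,66), (ν,68)}
  {ν, ξ} × {66} = {(ν,66), (ξ,66)}
  {ν} × {67, 68} = {(ν,67), (ν,68)}
  {ν, ξ} × {67} = {(ν,67), (ξ,67)}
  {ν, ξ} × {68} = {(ν,68), (ξ,68)}
  {ν} × {66, 67, 68} = {(ν,66), (ν,67), (ν,68)}
  {ν, ξ} × {66, 67} = {(ν,66), (ν,67), (ξ,66), (ξ,67)}
  {ν, ξ} × {66, 68} = {(ν,66), (ν,68), (ξ,66), (ξ,68)}
  {ν, ξ} × {67, 68} = {(ν,67), (ν,68), (ξ,67), (ξ,68)}
  {ν, ξ} × {66, 67, 68} = {(ν,66), (ν,67), (ν,68), (ξ,66), (ξ,67), (ξ,68)}
These 15 distinct sets form the basis B.
Close under arbitrary unions to get τ_{X×Y}; counting gives |τ_{X×Y}| = 27.


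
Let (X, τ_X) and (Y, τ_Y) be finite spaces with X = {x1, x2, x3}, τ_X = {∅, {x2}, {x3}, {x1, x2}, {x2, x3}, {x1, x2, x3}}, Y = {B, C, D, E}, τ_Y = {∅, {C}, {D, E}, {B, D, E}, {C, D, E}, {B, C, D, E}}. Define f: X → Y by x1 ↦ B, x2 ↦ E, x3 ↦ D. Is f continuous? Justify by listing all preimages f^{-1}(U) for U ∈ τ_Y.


f IS continuous.

Compute f^{-1}(U) for each U ∈ τ_Y:
  U = ∅: f^{-1}(U) = ∅ ∈ τ_X ✓.
  U = {C}: f^{-1}(U) = ∅ ∈ τ_X ✓.
  U = {D, E}: f^{-1}(U) = {x2, x3} ∈ τ_X ✓.
  U = {B, D, E}: f^{-1}(U) = {x1, x2, x3} ∈ τ_X ✓.
  U = {C, D, E}: f^{-1}(U) = {x2, x3} ∈ τ_X ✓.
  U = {B, C, D, E}: f^{-1}(U) = {x1, x2, x3} ∈ τ_X ✓.
Every preimage lies in τ_X, so f IS continuous.


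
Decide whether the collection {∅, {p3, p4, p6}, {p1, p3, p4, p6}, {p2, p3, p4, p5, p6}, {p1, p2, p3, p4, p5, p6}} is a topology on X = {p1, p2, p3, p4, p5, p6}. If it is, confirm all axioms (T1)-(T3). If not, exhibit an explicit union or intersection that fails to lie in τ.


τ IS a topology on X.

Axiom (T1): ∅ ∈ τ? Yes; X ∈ τ? Yes.
Axiom (T2/T3): check pairwise unions and intersections of members of τ.
All pairwise intersections and unions checked — each lies in τ. Therefore τ satisfies (T1), (T2), (T3): it IS a topology on X.


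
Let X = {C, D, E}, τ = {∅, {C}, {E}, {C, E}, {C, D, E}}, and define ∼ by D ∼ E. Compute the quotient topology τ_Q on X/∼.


X/∼ = {[C], [D=E]}; |τ_Q| = 3.

Equivalence classes: [C], [D=E].
Quotient map π: X → X/∼ sends C ↦ [C], D ↦ [D=E], E ↦ [D=E].
For each subset V ⊆ X/∼, compute π^{-1}(V) ⊆ X and check whether π^{-1}(V) ∈ τ. V is open in τ_Q iff π^{-1}(V) ∈ τ.
  V = {}: π^{-1}(V) = ∅ ∈ τ ✓.
  V = {[C]}: π^{-1}(V) = {C} ∈ τ ✓.
  V = {[D=E]}: π^{-1}(V) = {D, E} ∉ τ ✗.
  V = {[C], [D=E]}: π^{-1}(V) = {C, D, E} ∈ τ ✓.
Open sets in the quotient: τ_Q = {{}, {[C]}, {[C], [D=E]}} (3 elements).


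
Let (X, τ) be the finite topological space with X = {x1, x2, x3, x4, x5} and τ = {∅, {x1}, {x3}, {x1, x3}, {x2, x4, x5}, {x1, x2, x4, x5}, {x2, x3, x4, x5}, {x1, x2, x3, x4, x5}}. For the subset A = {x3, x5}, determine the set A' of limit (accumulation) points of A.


A' = {x2, x4}

For each x ∈ X, list the open sets U ∈ τ with x ∈ U, then check whether U ∩ (A ∖ {x}) ≠ ∅ for every such U.
  x = x1: open {x1} ∋ x has {x1} ∩ (A ∖ {x1}) = ∅, so x is NOT a limit point.
  x = x2: opens ∋ x are {x2, x4, x5}, {x1, x2, x4, x5}, {x2, x3, x4, x5}, {x1, x2, x3, x4, x5}; each meets A ∖ {x2}, so x IS a limit point.
  x = x3: open {x3} ∋ x has {x3} ∩ (A ∖ {x3}) = ∅, so x is NOT a limit point.
  x = x4: opens ∋ x are {x2, x4, x5}, {x1, x2, x4, x5}, {x2, x3, x4, x5}, {x1, x2, x3, x4, x5}; each meets A ∖ {x4}, so x IS a limit point.
  x = x5: open {x2, x4, x5} ∋ x has {x2, x4, x5} ∩ (A ∖ {x5}) = ∅, so x is NOT a limit point.
Collecting: A' = {x2, x4}.


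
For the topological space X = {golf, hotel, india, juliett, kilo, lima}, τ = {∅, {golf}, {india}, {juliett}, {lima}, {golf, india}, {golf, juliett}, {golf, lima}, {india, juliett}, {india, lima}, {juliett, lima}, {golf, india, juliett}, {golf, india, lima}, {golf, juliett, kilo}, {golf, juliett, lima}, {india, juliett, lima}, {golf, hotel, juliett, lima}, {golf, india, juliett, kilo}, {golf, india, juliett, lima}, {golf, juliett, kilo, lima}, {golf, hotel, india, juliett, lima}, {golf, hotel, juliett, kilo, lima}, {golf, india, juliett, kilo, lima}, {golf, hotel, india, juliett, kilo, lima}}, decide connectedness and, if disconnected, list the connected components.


(X, τ) is disconnected; components = [{india}, {golf, hotel, juliett, kilo, lima}].

Find clopen sets (U ∈ τ with X ∖ U ∈ τ):
  U = ∅, X ∖ U = {golf, hotel, india, juliett, kilo, lima} — both open, so U is clopen.
  U = {india}, X ∖ U = {golf, hotel, juliett, kilo, lima} — both open, so U is clopen.
  U = {golf, hotel, juliett, kilo, lima}, X ∖ U = {india} — both open, so U is clopen.
  U = {golf, hotel, india, juliett, kilo, lima}, X ∖ U = ∅ — both open, so U is clopen.
Nontrivial clopen(s) exist: e.g. {golf, hotel, juliett, kilo, lima}. So (X, τ) is disconnected.
Compute connected components by grouping points that agree on all clopens:
  component: {india}
  component: {golf, hotel, juliett, kilo, lima}


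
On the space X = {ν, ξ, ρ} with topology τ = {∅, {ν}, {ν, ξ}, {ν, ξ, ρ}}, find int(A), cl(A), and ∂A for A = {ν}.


int(A) = {ν}, cl(A) = {ν, ξ, ρ}, ∂A = {ξ, ρ}.

Closed sets in (X, τ) are complements of opens:
  closed(X, τ) = {∅, {ρ}, {ξ, ρ}, {ν, ξ, ρ}}.
int(A) = ⋃ {U ∈ τ : U ⊆ A}. Opens contained in A: ∅, {ν}.
Taking the union of these: int(A) = {ν}.
cl(A) = ⋂ {C closed : A ⊆ C}. Closed sets containing A: {ν, ξ, ρ}.
Intersecting these: cl(A) = {ν, ξ, ρ}.
∂A = cl(A) ∖ int(A) = {ν, ξ, ρ} ∖ {ν} = {ξ, ρ}.


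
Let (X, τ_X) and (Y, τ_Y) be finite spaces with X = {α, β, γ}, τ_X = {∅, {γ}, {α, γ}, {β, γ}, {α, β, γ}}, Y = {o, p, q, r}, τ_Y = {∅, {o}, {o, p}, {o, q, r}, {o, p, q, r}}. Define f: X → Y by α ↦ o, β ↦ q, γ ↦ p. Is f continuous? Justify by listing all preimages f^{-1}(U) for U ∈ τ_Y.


f is NOT continuous.

Compute f^{-1}(U) for each U ∈ τ_Y:
  U = ∅: f^{-1}(U) = ∅ ∈ τ_X ✓.
  U = {o}: f^{-1}(U) = {α} ∉ τ_X ✗.
  U = {o, p}: f^{-1}(U) = {α, γ} ∈ τ_X ✓.
  U = {o, q, r}: f^{-1}(U) = {α, β} ∉ τ_X ✗.
  U = {o, p, q, r}: f^{-1}(U) = {α, β, γ} ∈ τ_X ✓.
Found U = {o} with f^{-1}(U) = {α} not in τ_X. Therefore f is NOT continuous.


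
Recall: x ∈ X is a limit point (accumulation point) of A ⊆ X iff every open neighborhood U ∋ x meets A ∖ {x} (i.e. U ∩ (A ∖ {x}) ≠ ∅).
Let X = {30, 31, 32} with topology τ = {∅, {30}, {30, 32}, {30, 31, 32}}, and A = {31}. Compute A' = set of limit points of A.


A' = ∅

For each x ∈ X, list the open sets U ∈ τ with x ∈ U, then check whether U ∩ (A ∖ {x}) ≠ ∅ for every such U.
  x = 30: open {30} ∋ x has {30} ∩ (A ∖ {30}) = ∅, so x is NOT a limit point.
  x = 31: open {30, 31, 32} ∋ x has {30, 31, 32} ∩ (A ∖ {31}) = ∅, so x is NOT a limit point.
  x = 32: open {30, 32} ∋ x has {30, 32} ∩ (A ∖ {32}) = ∅, so x is NOT a limit point.
Collecting: A' = ∅.


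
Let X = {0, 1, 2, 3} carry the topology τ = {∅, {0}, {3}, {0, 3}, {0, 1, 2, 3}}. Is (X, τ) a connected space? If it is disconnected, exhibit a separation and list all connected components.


(X, τ) is connected.

Find clopen sets (U ∈ τ with X ∖ U ∈ τ):
  U = ∅, X ∖ U = {0, 1, 2, 3} — both open, so U is clopen.
  U = {0, 1, 2, 3}, X ∖ U = ∅ — both open, so U is clopen.
Only trivial clopens (∅ and X) exist, so (X, τ) is connected.
Compute connected components by grouping points that agree on all clopens:
  component: {0, 1, 2, 3}


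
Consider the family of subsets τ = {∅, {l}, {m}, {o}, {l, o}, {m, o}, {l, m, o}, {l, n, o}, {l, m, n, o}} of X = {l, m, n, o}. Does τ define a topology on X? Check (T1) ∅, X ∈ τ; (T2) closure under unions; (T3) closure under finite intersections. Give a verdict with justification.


τ is NOT a topology on X.

Axiom (T1): ∅ ∈ τ? Yes; X ∈ τ? Yes.
Axiom (T2/T3): check pairwise unions and intersections of members of τ.
Counterexample for (T2): {l} ∪ {m} = {l, m} ∉ τ. Therefore τ is NOT a topology.


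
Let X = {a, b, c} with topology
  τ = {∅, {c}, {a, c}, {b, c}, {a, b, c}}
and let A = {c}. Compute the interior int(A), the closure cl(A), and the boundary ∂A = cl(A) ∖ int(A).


int(A) = {c}, cl(A) = {a, b, c}, ∂A = {a, b}.

Closed sets in (X, τ) are complements of opens:
  closed(X, τ) = {∅, {a}, {b}, {a, b}, {a, b, c}}.
int(A) = ⋃ {U ∈ τ : U ⊆ A}. Opens contained in A: ∅, {c}.
Taking the union of these: int(A) = {c}.
cl(A) = ⋂ {C closed : A ⊆ C}. Closed sets containing A: {a, b, c}.
Intersecting these: cl(A) = {a, b, c}.
∂A = cl(A) ∖ int(A) = {a, b, c} ∖ {c} = {a, b}.


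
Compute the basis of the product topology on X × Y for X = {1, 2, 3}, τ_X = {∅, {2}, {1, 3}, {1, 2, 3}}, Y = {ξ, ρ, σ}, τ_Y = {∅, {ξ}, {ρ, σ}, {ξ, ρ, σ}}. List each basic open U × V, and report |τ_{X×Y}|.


Basis B = {∅ × ∅, {2} × {ξ}, {1, 3} × {ξ}, {2} × {ρ, σ}, {1, 2, 3} × {ξ}, {2} × {ξ, ρ, σ}, {1, 3} × {ρ, σ}, {1, 3} × {ξ, ρ, σ}, {1, 2, 3} × {ρ, σ}, {1, 2, 3} × {ξ, ρ, σ}}; |τ_{X×Y}| = 16.

Enumerate products U × V with U ∈ τ_X, V ∈ τ_Y (deduplicated):
  ∅ × ∅ = {} (∅)
  {2} × {ξ} = {(2,ξ)}
  {1, 3} × {ξ} = {(1,ξ), (3,ξ)}
  {2} × {ρ, σ} = {(2,ρ), (2,σ)}
  {1, 2, 3} × {ξ} = {(1,ξ), (2,ξ), (3,ξ)}
  {2} × {ξ, ρ, σ} = {(2,ξ), (2,ρ), (2,σ)}
  {1, 3} × {ρ, σ} = {(1,ρ), (1,σ), (3,ρ), (3,σ)}
  {1, 3} × {ξ, ρ, σ} = {(1,ξ), (1,ρ), (1,σ), (3,ξ), (3,ρ), (3,σ)}
  {1, 2, 3} × {ρ, σ} = {(1,ρ), (1,σ), (2,ρ), (2,σ), (3,ρ), (3,σ)}
  {1, 2, 3} × {ξ, ρ, σ} = {(1,ξ), (1,ρ), (1,σ), (2,ξ), (2,ρ), (2,σ), (3,ξ), (3,ρ), (3,σ)}
These 10 distinct sets form the basis B.
Close under arbitrary unions to get τ_{X×Y}; counting gives |τ_{X×Y}| = 16.


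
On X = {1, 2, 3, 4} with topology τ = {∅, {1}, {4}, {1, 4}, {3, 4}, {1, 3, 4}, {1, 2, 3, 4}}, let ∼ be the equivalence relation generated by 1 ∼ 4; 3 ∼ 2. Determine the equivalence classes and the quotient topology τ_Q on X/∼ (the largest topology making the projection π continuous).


X/∼ = {[1=4], [2=3]}; |τ_Q| = 3.

Equivalence classes: [1=4], [2=3].
Quotient map π: X → X/∼ sends 1 ↦ [1=4], 2 ↦ [2=3], 3 ↦ [2=3], 4 ↦ [1=4].
For each subset V ⊆ X/∼, compute π^{-1}(V) ⊆ X and check whether π^{-1}(V) ∈ τ. V is open in τ_Q iff π^{-1}(V) ∈ τ.
  V = {}: π^{-1}(V) = ∅ ∈ τ ✓.
  V = {[1=4]}: π^{-1}(V) = {1, 4} ∈ τ ✓.
  V = {[2=3]}: π^{-1}(V) = {2, 3} ∉ τ ✗.
  V = {[1=4], [2=3]}: π^{-1}(V) = {1, 2, 3, 4} ∈ τ ✓.
Open sets in the quotient: τ_Q = {{}, {[1=4]}, {[1=4], [2=3]}} (3 elements).


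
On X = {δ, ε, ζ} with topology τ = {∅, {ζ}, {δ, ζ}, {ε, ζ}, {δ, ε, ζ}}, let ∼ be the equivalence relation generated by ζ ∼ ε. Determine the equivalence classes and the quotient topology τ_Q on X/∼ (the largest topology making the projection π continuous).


X/∼ = {[δ], [ε=ζ]}; |τ_Q| = 3.

Equivalence classes: [δ], [ε=ζ].
Quotient map π: X → X/∼ sends δ ↦ [δ], ε ↦ [ε=ζ], ζ ↦ [ε=ζ].
For each subset V ⊆ X/∼, compute π^{-1}(V) ⊆ X and check whether π^{-1}(V) ∈ τ. V is open in τ_Q iff π^{-1}(V) ∈ τ.
  V = {}: π^{-1}(V) = ∅ ∈ τ ✓.
  V = {[δ]}: π^{-1}(V) = {δ} ∉ τ ✗.
  V = {[ε=ζ]}: π^{-1}(V) = {ε, ζ} ∈ τ ✓.
  V = {[δ], [ε=ζ]}: π^{-1}(V) = {δ, ε, ζ} ∈ τ ✓.
Open sets in the quotient: τ_Q = {{}, {[ε=ζ]}, {[δ], [ε=ζ]}} (3 elements).


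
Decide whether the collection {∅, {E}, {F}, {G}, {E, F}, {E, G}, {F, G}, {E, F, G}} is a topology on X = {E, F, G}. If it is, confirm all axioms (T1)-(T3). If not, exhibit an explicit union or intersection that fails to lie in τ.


τ IS a topology on X.

Axiom (T1): ∅ ∈ τ? Yes; X ∈ τ? Yes.
Axiom (T2/T3): check pairwise unions and intersections of members of τ.
All pairwise intersections and unions checked — each lies in τ. Therefore τ satisfies (T1), (T2), (T3): it IS a topology on X.


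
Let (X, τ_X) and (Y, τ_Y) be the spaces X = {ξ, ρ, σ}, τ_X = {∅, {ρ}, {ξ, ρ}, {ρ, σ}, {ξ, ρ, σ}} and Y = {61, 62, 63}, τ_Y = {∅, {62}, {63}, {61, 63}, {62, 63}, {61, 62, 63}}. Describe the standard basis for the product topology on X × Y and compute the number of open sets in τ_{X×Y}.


Basis B = {∅ × ∅, {ρ} × {62}, {ρ} × {63}, {ξ, ρ} × {62}, {ξ, ρ} × {63}, {ρ} × {61, 63}, {ρ} × {62, 63}, {ρ, σ} × {62}, {ρ, σ} × {63}, {ξ, ρ, σ} × {62}, {ξ, ρ, σ} × {63}, {ρ} × {61, 62, 63}, {ξ, ρ} × {61, 63}, {ξ, ρ} × {62, 63}, {ρ, σ} × {61, 63}, {ρ, σ} × {62, 63}, {ξ, ρ} × {61, 62, 63}, {ξ, ρ, σ} × {61, 63}, {ξ, ρ, σ} × {62, 63}, {ρ, σ} × {61, 62, 63}, {ξ, ρ, σ} × {61, 62, 63}}; |τ_{X×Y}| = 70.

Enumerate products U × V with U ∈ τ_X, V ∈ τ_Y (deduplicated):
  ∅ × ∅ = {} (∅)
  {ρ} × {62} = {(ρ,62)}
  {ρ} × {63} = {(ρ,63)}
  {ξ, ρ} × {62} = {(ξ,62), (ρ,62)}
  {ξ, ρ} × {63} = {(ξ,63), (ρ,63)}
  {ρ} × {61, 63} = {(ρ,61), (ρ,63)}
  {ρ} × {62, 63} = {(ρ,62), (ρ,63)}
  {ρ, σ} × {62} = {(ρ,62), (σ,62)}
  {ρ, σ} × {63} = {(ρ,63), (σ,63)}
  {ξ, ρ, σ} × {62} = {(ξ,62), (ρ,62), (σ,62)}
  {ξ, ρ, σ} × {63} = {(ξ,63), (ρ,63), (σ,63)}
  {ρ} × {61, 62, 63} = {(ρ,61), (ρ,62), (ρ,63)}
  {ξ, ρ} × {61, 63} = {(ξ,61), (ξ,63), (ρ,61), (ρ,63)}
  {ξ, ρ} × {62, 63} = {(ξ,62), (ξ,63), (ρ,62), (ρ,63)}
  {ρ, σ} × {61, 63} = {(ρ,61), (ρ,63), (σ,61), (σ,63)}
  {ρ, σ} × {62, 63} = {(ρ,62), (ρ,63), (σ,62), (σ,63)}
  {ξ, ρ} × {61, 62, 63} = {(ξ,61), (ξ,62), (ξ,63), (ρ,61), (ρ,62), (ρ,63)}
  {ξ, ρ, σ} × {61, 63} = {(ξ,61), (ξ,63), (ρ,61), (ρ,63), (σ,61), (σ,63)}
  {ξ, ρ, σ} × {62, 63} = {(ξ,62), (ξ,63), (ρ,62), (ρ,63), (σ,62), (σ,63)}
  {ρ, σ} × {61, 62, 63} = {(ρ,61), (ρ,62), (ρ,63), (σ,61), (σ,62), (σ,63)}
  {ξ, ρ, σ} × {61, 62, 63} = {(ξ,61), (ξ,62), (ξ,63), (ρ,61), (ρ,62), (ρ,63), (σ,61), (σ,62), (σ,63)}
These 21 distinct sets form the basis B.
Close under arbitrary unions to get τ_{X×Y}; counting gives |τ_{X×Y}| = 70.


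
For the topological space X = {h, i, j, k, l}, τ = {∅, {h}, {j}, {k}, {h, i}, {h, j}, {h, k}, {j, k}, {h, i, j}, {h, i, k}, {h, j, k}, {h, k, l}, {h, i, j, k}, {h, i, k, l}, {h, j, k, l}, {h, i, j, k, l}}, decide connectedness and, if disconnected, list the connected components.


(X, τ) is disconnected; components = [{j}, {h, i, k, l}].

Find clopen sets (U ∈ τ with X ∖ U ∈ τ):
  U = ∅, X ∖ U = {h, i, j, k, l} — both open, so U is clopen.
  U = {j}, X ∖ U = {h, i, k, l} — both open, so U is clopen.
  U = {h, i, k, l}, X ∖ U = {j} — both open, so U is clopen.
  U = {h, i, j, k, l}, X ∖ U = ∅ — both open, so U is clopen.
Nontrivial clopen(s) exist: e.g. {j}. So (X, τ) is disconnected.
Compute connected components by grouping points that agree on all clopens:
  component: {j}
  component: {h, i, k, l}


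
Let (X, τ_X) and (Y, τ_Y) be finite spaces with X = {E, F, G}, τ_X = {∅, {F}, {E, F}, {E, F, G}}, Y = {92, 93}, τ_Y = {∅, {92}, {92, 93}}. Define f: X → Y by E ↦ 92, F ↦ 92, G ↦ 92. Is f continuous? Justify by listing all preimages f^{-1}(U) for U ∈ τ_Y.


f IS continuous.

Compute f^{-1}(U) for each U ∈ τ_Y:
  U = ∅: f^{-1}(U) = ∅ ∈ τ_X ✓.
  U = {92}: f^{-1}(U) = {E, F, G} ∈ τ_X ✓.
  U = {92, 93}: f^{-1}(U) = {E, F, G} ∈ τ_X ✓.
Every preimage lies in τ_X, so f IS continuous.


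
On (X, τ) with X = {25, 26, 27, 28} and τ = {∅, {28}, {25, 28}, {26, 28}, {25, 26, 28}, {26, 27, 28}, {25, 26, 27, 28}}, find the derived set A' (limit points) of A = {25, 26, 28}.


A' = {25, 26, 27}

For each x ∈ X, list the open sets U ∈ τ with x ∈ U, then check whether U ∩ (A ∖ {x}) ≠ ∅ for every such U.
  x = 25: opens ∋ x are {25, 28}, {25, 26, 28}, {25, 26, 27, 28}; each meets A ∖ {25}, so x IS a limit point.
  x = 26: opens ∋ x are {26, 28}, {25, 26, 28}, {26, 27, 28}, {25, 26, 27, 28}; each meets A ∖ {26}, so x IS a limit point.
  x = 27: opens ∋ x are {26, 27, 28}, {25, 26, 27, 28}; each meets A ∖ {27}, so x IS a limit point.
  x = 28: open {28} ∋ x has {28} ∩ (A ∖ {28}) = ∅, so x is NOT a limit point.
Collecting: A' = {25, 26, 27}.


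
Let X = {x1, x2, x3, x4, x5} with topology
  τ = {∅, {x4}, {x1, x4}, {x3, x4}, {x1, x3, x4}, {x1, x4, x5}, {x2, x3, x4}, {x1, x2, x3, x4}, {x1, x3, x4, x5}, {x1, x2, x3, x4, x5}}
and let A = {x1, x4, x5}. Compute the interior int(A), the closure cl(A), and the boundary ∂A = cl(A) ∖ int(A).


int(A) = {x1, x4, x5}, cl(A) = {x1, x2, x3, x4, x5}, ∂A = {x2, x3}.

Closed sets in (X, τ) are complements of opens:
  closed(X, τ) = {∅, {x2}, {x5}, {x1, x5}, {x2, x3}, {x2, x5}, {x1, x2, x5}, {x2, x3, x5}, {x1, x2, x3, x5}, {x1, x2, x3, x4, x5}}.
int(A) = ⋃ {U ∈ τ : U ⊆ A}. Opens contained in A: ∅, {x4}, {x1, x4}, {x1, x4, x5}.
Taking the union of these: int(A) = {x1, x4, x5}.
cl(A) = ⋂ {C closed : A ⊆ C}. Closed sets containing A: {x1, x2, x3, x4, x5}.
Intersecting these: cl(A) = {x1, x2, x3, x4, x5}.
∂A = cl(A) ∖ int(A) = {x1, x2, x3, x4, x5} ∖ {x1, x4, x5} = {x2, x3}.


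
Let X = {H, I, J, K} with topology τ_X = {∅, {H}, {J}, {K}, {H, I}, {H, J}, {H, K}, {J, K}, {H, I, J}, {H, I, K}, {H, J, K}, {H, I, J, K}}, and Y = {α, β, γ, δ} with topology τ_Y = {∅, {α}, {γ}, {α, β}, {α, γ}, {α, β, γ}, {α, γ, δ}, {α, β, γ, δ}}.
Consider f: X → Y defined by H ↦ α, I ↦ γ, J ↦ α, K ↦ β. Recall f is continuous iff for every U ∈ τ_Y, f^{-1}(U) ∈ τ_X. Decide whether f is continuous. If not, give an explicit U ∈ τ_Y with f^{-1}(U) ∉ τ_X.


f is NOT continuous.

Compute f^{-1}(U) for each U ∈ τ_Y:
  U = ∅: f^{-1}(U) = ∅ ∈ τ_X ✓.
  U = {α}: f^{-1}(U) = {H, J} ∈ τ_X ✓.
  U = {γ}: f^{-1}(U) = {I} ∉ τ_X ✗.
  U = {α, β}: f^{-1}(U) = {H, J, K} ∈ τ_X ✓.
  U = {α, γ}: f^{-1}(U) = {H, I, J} ∈ τ_X ✓.
  U = {α, β, γ}: f^{-1}(U) = {H, I, J, K} ∈ τ_X ✓.
  U = {α, γ, δ}: f^{-1}(U) = {H, I, J} ∈ τ_X ✓.
  U = {α, β, γ, δ}: f^{-1}(U) = {H, I, J, K} ∈ τ_X ✓.
Found U = {γ} with f^{-1}(U) = {I} not in τ_X. Therefore f is NOT continuous.


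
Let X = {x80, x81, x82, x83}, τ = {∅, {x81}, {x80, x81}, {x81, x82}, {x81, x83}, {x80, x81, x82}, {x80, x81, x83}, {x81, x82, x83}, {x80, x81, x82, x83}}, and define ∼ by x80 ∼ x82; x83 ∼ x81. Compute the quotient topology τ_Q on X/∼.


X/∼ = {[x80=x82], [x81=x83]}; |τ_Q| = 3.

Equivalence classes: [x80=x82], [x81=x83].
Quotient map π: X → X/∼ sends x80 ↦ [x80=x82], x81 ↦ [x81=x83], x82 ↦ [x80=x82], x83 ↦ [x81=x83].
For each subset V ⊆ X/∼, compute π^{-1}(V) ⊆ X and check whether π^{-1}(V) ∈ τ. V is open in τ_Q iff π^{-1}(V) ∈ τ.
  V = {}: π^{-1}(V) = ∅ ∈ τ ✓.
  V = {[x80=x82]}: π^{-1}(V) = {x80, x82} ∉ τ ✗.
  V = {[x81=x83]}: π^{-1}(V) = {x81, x83} ∈ τ ✓.
  V = {[x80=x82], [x81=x83]}: π^{-1}(V) = {x80, x81, x82, x83} ∈ τ ✓.
Open sets in the quotient: τ_Q = {{}, {[x81=x83]}, {[x80=x82], [x81=x83]}} (3 elements).


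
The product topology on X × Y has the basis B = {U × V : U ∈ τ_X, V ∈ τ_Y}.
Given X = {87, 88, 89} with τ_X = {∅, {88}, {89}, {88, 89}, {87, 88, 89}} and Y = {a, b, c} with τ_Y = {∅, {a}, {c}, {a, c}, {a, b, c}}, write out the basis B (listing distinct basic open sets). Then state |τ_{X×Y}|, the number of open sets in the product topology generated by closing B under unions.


Basis B = {∅ × ∅, {88} × {a}, {88} × {c}, {89} × {a}, {89} × {c}, {88} × {a, c}, {88, 89} × {a}, {88, 89} × {c}, {89} × {a, c}, {87, 88, 89} × {a}, {87, 88, 89} × {c}, {88} × {a, b, c}, {89} × {a, b, c}, {88, 89} × {a, c}, {87, 88, 89} × {a, c}, {88, 89} × {a, b, c}, {87, 88, 89} × {a, b, c}}; |τ_{X×Y}| = 48.

Enumerate products U × V with U ∈ τ_X, V ∈ τ_Y (deduplicated):
  ∅ × ∅ = {} (∅)
  {88} × {a} = {(88,a)}
  {88} × {c} = {(88,c)}
  {89} × {a} = {(89,a)}
  {89} × {c} = {(89,c)}
  {88} × {a, c} = {(88,a), (88,c)}
  {88, 89} × {a} = {(88,a), (89,a)}
  {88, 89} × {c} = {(88,c), (89,c)}
  {89} × {a, c} = {(89,a), (89,c)}
  {87, 88, 89} × {a} = {(87,a), (88,a), (89,a)}
  {87, 88, 89} × {c} = {(87,c), (88,c), (89,c)}
  {88} × {a, b, c} = {(88,a), (88,b), (88,c)}
  {89} × {a, b, c} = {(89,a), (89,b), (89,c)}
  {88, 89} × {a, c} = {(88,a), (88,c), (89,a), (89,c)}
  {87, 88, 89} × {a, c} = {(87,a), (87,c), (88,a), (88,c), (89,a), (89,c)}
  {88, 89} × {a, b, c} = {(88,a), (88,b), (88,c), (89,a), (89,b), (89,c)}
  {87, 88, 89} × {a, b, c} = {(87,a), (87,b), (87,c), (88,a), (88,b), (88,c), (89,a), (89,b), (89,c)}
These 17 distinct sets form the basis B.
Close under arbitrary unions to get τ_{X×Y}; counting gives |τ_{X×Y}| = 48.


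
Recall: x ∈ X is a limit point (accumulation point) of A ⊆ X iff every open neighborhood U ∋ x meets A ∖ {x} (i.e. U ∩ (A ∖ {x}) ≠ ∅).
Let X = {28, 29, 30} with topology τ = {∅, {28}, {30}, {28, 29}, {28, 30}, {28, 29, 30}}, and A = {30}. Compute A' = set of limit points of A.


A' = ∅

For each x ∈ X, list the open sets U ∈ τ with x ∈ U, then check whether U ∩ (A ∖ {x}) ≠ ∅ for every such U.
  x = 28: open {28} ∋ x has {28} ∩ (A ∖ {28}) = ∅, so x is NOT a limit point.
  x = 29: open {28, 29} ∋ x has {28, 29} ∩ (A ∖ {29}) = ∅, so x is NOT a limit point.
  x = 30: open {30} ∋ x has {30} ∩ (A ∖ {30}) = ∅, so x is NOT a limit point.
Collecting: A' = ∅.


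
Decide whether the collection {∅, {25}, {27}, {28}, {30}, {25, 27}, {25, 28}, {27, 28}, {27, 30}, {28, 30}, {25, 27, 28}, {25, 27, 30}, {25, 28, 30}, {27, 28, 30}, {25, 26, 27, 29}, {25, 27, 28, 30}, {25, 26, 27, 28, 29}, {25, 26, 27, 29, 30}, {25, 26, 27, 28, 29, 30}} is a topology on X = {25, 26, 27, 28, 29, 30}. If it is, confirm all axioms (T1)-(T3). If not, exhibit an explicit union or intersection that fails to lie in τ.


τ is NOT a topology on X.

Axiom (T1): ∅ ∈ τ? Yes; X ∈ τ? Yes.
Axiom (T2/T3): check pairwise unions and intersections of members of τ.
Counterexample for (T2): {25} ∪ {30} = {25, 30} ∉ τ. Therefore τ is NOT a topology.


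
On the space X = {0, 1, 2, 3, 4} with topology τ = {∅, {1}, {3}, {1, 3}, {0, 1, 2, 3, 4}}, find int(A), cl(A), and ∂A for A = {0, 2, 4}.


int(A) = ∅, cl(A) = {0, 2, 4}, ∂A = {0, 2, 4}.

Closed sets in (X, τ) are complements of opens:
  closed(X, τ) = {∅, {0, 2, 4}, {0, 1, 2, 4}, {0, 2, 3, 4}, {0, 1, 2, 3, 4}}.
int(A) = ⋃ {U ∈ τ : U ⊆ A}. Opens contained in A: ∅.
Taking the union of these: int(A) = ∅.
cl(A) = ⋂ {C closed : A ⊆ C}. Closed sets containing A: {0, 2, 4}, {0, 1, 2, 4}, {0, 2, 3, 4}, {0, 1, 2, 3, 4}.
Intersecting these: cl(A) = {0, 2, 4}.
∂A = cl(A) ∖ int(A) = {0, 2, 4} ∖ ∅ = {0, 2, 4}.


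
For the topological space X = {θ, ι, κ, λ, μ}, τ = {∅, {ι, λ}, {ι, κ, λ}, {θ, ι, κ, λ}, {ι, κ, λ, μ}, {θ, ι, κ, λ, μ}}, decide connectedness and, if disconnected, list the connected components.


(X, τ) is connected.

Find clopen sets (U ∈ τ with X ∖ U ∈ τ):
  U = ∅, X ∖ U = {θ, ι, κ, λ, μ} — both open, so U is clopen.
  U = {θ, ι, κ, λ, μ}, X ∖ U = ∅ — both open, so U is clopen.
Only trivial clopens (∅ and X) exist, so (X, τ) is connected.
Compute connected components by grouping points that agree on all clopens:
  component: {θ, ι, κ, λ, μ}


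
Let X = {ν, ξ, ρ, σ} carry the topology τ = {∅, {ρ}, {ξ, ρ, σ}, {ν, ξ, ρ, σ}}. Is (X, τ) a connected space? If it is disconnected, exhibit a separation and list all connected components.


(X, τ) is connected.

Find clopen sets (U ∈ τ with X ∖ U ∈ τ):
  U = ∅, X ∖ U = {ν, ξ, ρ, σ} — both open, so U is clopen.
  U = {ν, ξ, ρ, σ}, X ∖ U = ∅ — both open, so U is clopen.
Only trivial clopens (∅ and X) exist, so (X, τ) is connected.
Compute connected components by grouping points that agree on all clopens:
  component: {ν, ξ, ρ, σ}


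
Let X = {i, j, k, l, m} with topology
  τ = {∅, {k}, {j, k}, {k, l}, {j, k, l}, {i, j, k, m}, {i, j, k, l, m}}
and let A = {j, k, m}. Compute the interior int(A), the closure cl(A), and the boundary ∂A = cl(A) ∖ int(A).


int(A) = {j, k}, cl(A) = {i, j, k, l, m}, ∂A = {i, l, m}.

Closed sets in (X, τ) are complements of opens:
  closed(X, τ) = {∅, {l}, {i, m}, {i, j, m}, {i, l, m}, {i, j, l, m}, {i, j, k, l, m}}.
int(A) = ⋃ {U ∈ τ : U ⊆ A}. Opens contained in A: ∅, {k}, {j, k}.
Taking the union of these: int(A) = {j, k}.
cl(A) = ⋂ {C closed : A ⊆ C}. Closed sets containing A: {i, j, k, l, m}.
Intersecting these: cl(A) = {i, j, k, l, m}.
∂A = cl(A) ∖ int(A) = {i, j, k, l, m} ∖ {j, k} = {i, l, m}.


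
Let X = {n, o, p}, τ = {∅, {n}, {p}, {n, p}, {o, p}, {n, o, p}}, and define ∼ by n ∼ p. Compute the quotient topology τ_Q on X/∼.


X/∼ = {[n=p], [o]}; |τ_Q| = 3.

Equivalence classes: [n=p], [o].
Quotient map π: X → X/∼ sends n ↦ [n=p], o ↦ [o], p ↦ [n=p].
For each subset V ⊆ X/∼, compute π^{-1}(V) ⊆ X and check whether π^{-1}(V) ∈ τ. V is open in τ_Q iff π^{-1}(V) ∈ τ.
  V = {}: π^{-1}(V) = ∅ ∈ τ ✓.
  V = {[n=p]}: π^{-1}(V) = {n, p} ∈ τ ✓.
  V = {[o]}: π^{-1}(V) = {o} ∉ τ ✗.
  V = {[n=p], [o]}: π^{-1}(V) = {n, o, p} ∈ τ ✓.
Open sets in the quotient: τ_Q = {{}, {[n=p]}, {[n=p], [o]}} (3 elements).


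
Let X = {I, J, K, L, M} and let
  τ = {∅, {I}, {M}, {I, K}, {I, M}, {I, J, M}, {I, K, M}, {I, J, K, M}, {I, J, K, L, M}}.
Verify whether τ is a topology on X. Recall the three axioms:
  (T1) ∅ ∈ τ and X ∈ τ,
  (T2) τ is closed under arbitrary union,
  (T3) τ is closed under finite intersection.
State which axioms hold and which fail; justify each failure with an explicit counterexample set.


τ IS a topology on X.

Axiom (T1): ∅ ∈ τ? Yes; X ∈ τ? Yes.
Axiom (T2/T3): check pairwise unions and intersections of members of τ.
All pairwise intersections and unions checked — each lies in τ. Therefore τ satisfies (T1), (T2), (T3): it IS a topology on X.


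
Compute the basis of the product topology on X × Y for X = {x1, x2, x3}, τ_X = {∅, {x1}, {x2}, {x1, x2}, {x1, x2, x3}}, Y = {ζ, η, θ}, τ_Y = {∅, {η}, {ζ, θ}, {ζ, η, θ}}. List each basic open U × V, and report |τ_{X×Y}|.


Basis B = {∅ × ∅, {x1} × {η}, {x2} × {η}, {x1} × {ζ, θ}, {x1, x2} × {η}, {x2} × {ζ, θ}, {x1} × {ζ, η, θ}, {x1, x2, x3} × {η}, {x2} × {ζ, η, θ}, {x1, x2} × {ζ, θ}, {x1, x2} × {ζ, η, θ}, {x1, x2, x3} × {ζ, θ}, {x1, x2, x3} × {ζ, η, θ}}; |τ_{X×Y}| = 25.

Enumerate products U × V with U ∈ τ_X, V ∈ τ_Y (deduplicated):
  ∅ × ∅ = {} (∅)
  {x1} × {η} = {(x1,η)}
  {x2} × {η} = {(x2,η)}
  {x1} × {ζ, θ} = {(x1,ζ), (x1,θ)}
  {x1, x2} × {η} = {(x1,η), (x2,η)}
  {x2} × {ζ, θ} = {(x2,ζ), (x2,θ)}
  {x1} × {ζ, η, θ} = {(x1,ζ), (x1,η), (x1,θ)}
  {x1, x2, x3} × {η} = {(x1,η), (x2,η), (x3,η)}
  {x2} × {ζ, η, θ} = {(x2,ζ), (x2,η), (x2,θ)}
  {x1, x2} × {ζ, θ} = {(x1,ζ), (x1,θ), (x2,ζ), (x2,θ)}
  {x1, x2} × {ζ, η, θ} = {(x1,ζ), (x1,η), (x1,θ), (x2,ζ), (x2,η), (x2,θ)}
  {x1, x2, x3} × {ζ, θ} = {(x1,ζ), (x1,θ), (x2,ζ), (x2,θ), (x3,ζ), (x3,θ)}
  {x1, x2, x3} × {ζ, η, θ} = {(x1,ζ), (x1,η), (x1,θ), (x2,ζ), (x2,η), (x2,θ), (x3,ζ), (x3,η), (x3,θ)}
These 13 distinct sets form the basis B.
Close under arbitrary unions to get τ_{X×Y}; counting gives |τ_{X×Y}| = 25.


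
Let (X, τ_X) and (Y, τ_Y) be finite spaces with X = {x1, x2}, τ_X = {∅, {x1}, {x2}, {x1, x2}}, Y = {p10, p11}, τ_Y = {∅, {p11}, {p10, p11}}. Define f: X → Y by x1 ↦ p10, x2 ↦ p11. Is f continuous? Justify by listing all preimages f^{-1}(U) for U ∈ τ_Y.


f IS continuous.

Compute f^{-1}(U) for each U ∈ τ_Y:
  U = ∅: f^{-1}(U) = ∅ ∈ τ_X ✓.
  U = {p11}: f^{-1}(U) = {x2} ∈ τ_X ✓.
  U = {p10, p11}: f^{-1}(U) = {x1, x2} ∈ τ_X ✓.
Every preimage lies in τ_X, so f IS continuous.


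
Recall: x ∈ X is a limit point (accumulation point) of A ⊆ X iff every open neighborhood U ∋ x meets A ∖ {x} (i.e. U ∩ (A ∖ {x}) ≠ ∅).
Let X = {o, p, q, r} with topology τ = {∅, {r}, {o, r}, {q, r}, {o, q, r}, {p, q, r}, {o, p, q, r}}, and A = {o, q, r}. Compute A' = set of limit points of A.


A' = {o, p, q}

For each x ∈ X, list the open sets U ∈ τ with x ∈ U, then check whether U ∩ (A ∖ {x}) ≠ ∅ for every such U.
  x = o: opens ∋ x are {o, r}, {o, q, r}, {o, p, q, r}; each meets A ∖ {o}, so x IS a limit point.
  x = p: opens ∋ x are {p, q, r}, {o, p, q, r}; each meets A ∖ {p}, so x IS a limit point.
  x = q: opens ∋ x are {q, r}, {o, q, r}, {p, q, r}, {o, p, q, r}; each meets A ∖ {q}, so x IS a limit point.
  x = r: open {r} ∋ x has {r} ∩ (A ∖ {r}) = ∅, so x is NOT a limit point.
Collecting: A' = {o, p, q}.


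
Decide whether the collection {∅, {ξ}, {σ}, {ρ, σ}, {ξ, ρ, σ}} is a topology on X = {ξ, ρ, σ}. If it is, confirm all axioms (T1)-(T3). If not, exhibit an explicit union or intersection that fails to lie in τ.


τ is NOT a topology on X.

Axiom (T1): ∅ ∈ τ? Yes; X ∈ τ? Yes.
Axiom (T2/T3): check pairwise unions and intersections of members of τ.
Counterexample for (T2): {ξ} ∪ {σ} = {ξ, σ} ∉ τ. Therefore τ is NOT a topology.


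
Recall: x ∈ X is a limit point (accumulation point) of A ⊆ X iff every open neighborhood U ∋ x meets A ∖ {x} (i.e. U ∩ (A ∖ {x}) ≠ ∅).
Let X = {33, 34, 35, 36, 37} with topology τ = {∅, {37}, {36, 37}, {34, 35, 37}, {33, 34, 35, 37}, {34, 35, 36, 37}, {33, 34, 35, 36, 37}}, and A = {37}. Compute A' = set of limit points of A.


A' = {33, 34, 35, 36}

For each x ∈ X, list the open sets U ∈ τ with x ∈ U, then check whether U ∩ (A ∖ {x}) ≠ ∅ for every such U.
  x = 33: opens ∋ x are {33, 34, 35, 37}, {33, 34, 35, 36, 37}; each meets A ∖ {33}, so x IS a limit point.
  x = 34: opens ∋ x are {34, 35, 37}, {33, 34, 35, 37}, {34, 35, 36, 37}, {33, 34, 35, 36, 37}; each meets A ∖ {34}, so x IS a limit point.
  x = 35: opens ∋ x are {34, 35, 37}, {33, 34, 35, 37}, {34, 35, 36, 37}, {33, 34, 35, 36, 37}; each meets A ∖ {35}, so x IS a limit point.
  x = 36: opens ∋ x are {36, 37}, {34, 35, 36, 37}, {33, 34, 35, 36, 37}; each meets A ∖ {36}, so x IS a limit point.
  x = 37: open {37} ∋ x has {37} ∩ (A ∖ {37}) = ∅, so x is NOT a limit point.
Collecting: A' = {33, 34, 35, 36}.


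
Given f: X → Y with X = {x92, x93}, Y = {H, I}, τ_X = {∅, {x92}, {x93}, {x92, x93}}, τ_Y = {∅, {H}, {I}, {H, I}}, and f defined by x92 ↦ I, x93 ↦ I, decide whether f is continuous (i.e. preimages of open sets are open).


f IS continuous.

Compute f^{-1}(U) for each U ∈ τ_Y:
  U = ∅: f^{-1}(U) = ∅ ∈ τ_X ✓.
  U = {H}: f^{-1}(U) = ∅ ∈ τ_X ✓.
  U = {I}: f^{-1}(U) = {x92, x93} ∈ τ_X ✓.
  U = {H, I}: f^{-1}(U) = {x92, x93} ∈ τ_X ✓.
Every preimage lies in τ_X, so f IS continuous.


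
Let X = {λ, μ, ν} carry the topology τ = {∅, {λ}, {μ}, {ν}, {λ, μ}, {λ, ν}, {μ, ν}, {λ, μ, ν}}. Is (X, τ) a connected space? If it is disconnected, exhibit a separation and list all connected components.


(X, τ) is disconnected; components = [{λ}, {μ}, {ν}].

Find clopen sets (U ∈ τ with X ∖ U ∈ τ):
  U = ∅, X ∖ U = {λ, μ, ν} — both open, so U is clopen.
  U = {λ}, X ∖ U = {μ, ν} — both open, so U is clopen.
  U = {μ}, X ∖ U = {λ, ν} — both open, so U is clopen.
  U = {ν}, X ∖ U = {λ, μ} — both open, so U is clopen.
  U = {λ, μ}, X ∖ U = {ν} — both open, so U is clopen.
  U = {λ, ν}, X ∖ U = {μ} — both open, so U is clopen.
  U = {μ, ν}, X ∖ U = {λ} — both open, so U is clopen.
  U = {λ, μ, ν}, X ∖ U = ∅ — both open, so U is clopen.
Nontrivial clopen(s) exist: e.g. {ν}. So (X, τ) is disconnected.
Compute connected components by grouping points that agree on all clopens:
  component: {λ}
  component: {μ}
  component: {ν}


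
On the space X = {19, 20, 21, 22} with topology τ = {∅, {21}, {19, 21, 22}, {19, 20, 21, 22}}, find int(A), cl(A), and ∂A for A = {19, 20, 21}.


int(A) = {21}, cl(A) = {19, 20, 21, 22}, ∂A = {19, 20, 22}.

Closed sets in (X, τ) are complements of opens:
  closed(X, τ) = {∅, {20}, {19, 20, 22}, {19, 20, 21, 22}}.
int(A) = ⋃ {U ∈ τ : U ⊆ A}. Opens contained in A: ∅, {21}.
Taking the union of these: int(A) = {21}.
cl(A) = ⋂ {C closed : A ⊆ C}. Closed sets containing A: {19, 20, 21, 22}.
Intersecting these: cl(A) = {19, 20, 21, 22}.
∂A = cl(A) ∖ int(A) = {19, 20, 21, 22} ∖ {21} = {19, 20, 22}.


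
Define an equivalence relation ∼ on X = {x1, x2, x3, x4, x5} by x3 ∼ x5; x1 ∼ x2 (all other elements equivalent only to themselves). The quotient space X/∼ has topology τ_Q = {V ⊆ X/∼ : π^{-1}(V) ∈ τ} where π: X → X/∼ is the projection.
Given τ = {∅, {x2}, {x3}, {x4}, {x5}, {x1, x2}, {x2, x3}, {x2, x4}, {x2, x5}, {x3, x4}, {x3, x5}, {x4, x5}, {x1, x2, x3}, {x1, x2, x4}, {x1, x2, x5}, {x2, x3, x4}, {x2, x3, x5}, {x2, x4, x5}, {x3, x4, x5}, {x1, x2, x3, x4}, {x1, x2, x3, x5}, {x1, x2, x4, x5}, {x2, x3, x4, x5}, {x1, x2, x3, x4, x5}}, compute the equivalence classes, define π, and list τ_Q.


X/∼ = {[x1=x2], [x3=x5], [x4]}; |τ_Q| = 8.

Equivalence classes: [x1=x2], [x3=x5], [x4].
Quotient map π: X → X/∼ sends x1 ↦ [x1=x2], x2 ↦ [x1=x2], x3 ↦ [x3=x5], x4 ↦ [x4], x5 ↦ [x3=x5].
For each subset V ⊆ X/∼, compute π^{-1}(V) ⊆ X and check whether π^{-1}(V) ∈ τ. V is open in τ_Q iff π^{-1}(V) ∈ τ.
  V = {}: π^{-1}(V) = ∅ ∈ τ ✓.
  V = {[x1=x2]}: π^{-1}(V) = {x1, x2} ∈ τ ✓.
  V = {[x3=x5]}: π^{-1}(V) = {x3, x5} ∈ τ ✓.
  V = {[x1=x2], [x3=x5]}: π^{-1}(V) = {x1, x2, x3, x5} ∈ τ ✓.
  V = {[x4]}: π^{-1}(V) = {x4} ∈ τ ✓.
  V = {[x1=x2], [x4]}: π^{-1}(V) = {x1, x2, x4} ∈ τ ✓.
  V = {[x3=x5], [x4]}: π^{-1}(V) = {x3, x4, x5} ∈ τ ✓.
  V = {[x1=x2], [x3=x5], [x4]}: π^{-1}(V) = {x1, x2, x3, x4, x5} ∈ τ ✓.
Open sets in the quotient: τ_Q = {{}, {[x1=x2]}, {[x3=x5]}, {[x1=x2], [x3=x5]}, {[x4]}, {[x1=x2], [x4]}, {[x3=x5], [x4]}, {[x1=x2], [x3=x5], [x4]}} (8 elements).


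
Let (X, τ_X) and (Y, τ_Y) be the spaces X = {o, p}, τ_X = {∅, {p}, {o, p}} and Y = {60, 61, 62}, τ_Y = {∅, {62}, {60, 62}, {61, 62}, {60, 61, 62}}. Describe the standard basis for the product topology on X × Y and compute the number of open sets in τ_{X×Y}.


Basis B = {∅ × ∅, {p} × {62}, {o, p} × {62}, {p} × {60, 62}, {p} × {61, 62}, {p} × {60, 61, 62}, {o, p} × {60, 62}, {o, p} × {61, 62}, {o, p} × {60, 61, 62}}; |τ_{X×Y}| = 14.

Enumerate products U × V with U ∈ τ_X, V ∈ τ_Y (deduplicated):
  ∅ × ∅ = {} (∅)
  {p} × {62} = {(p,62)}
  {o, p} × {62} = {(o,62), (p,62)}
  {p} × {60, 62} = {(p,60), (p,62)}
  {p} × {61, 62} = {(p,61), (p,62)}
  {p} × {60, 61, 62} = {(p,60), (p,61), (p,62)}
  {o, p} × {60, 62} = {(o,60), (o,62), (p,60), (p,62)}
  {o, p} × {61, 62} = {(o,61), (o,62), (p,61), (p,62)}
  {o, p} × {60, 61, 62} = {(o,60), (o,61), (o,62), (p,60), (p,61), (p,62)}
These 9 distinct sets form the basis B.
Close under arbitrary unions to get τ_{X×Y}; counting gives |τ_{X×Y}| = 14.


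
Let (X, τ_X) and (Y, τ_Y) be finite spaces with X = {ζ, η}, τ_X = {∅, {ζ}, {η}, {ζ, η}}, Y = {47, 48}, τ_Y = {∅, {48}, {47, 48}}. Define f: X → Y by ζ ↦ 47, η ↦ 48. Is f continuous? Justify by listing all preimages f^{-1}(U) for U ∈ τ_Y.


f IS continuous.

Compute f^{-1}(U) for each U ∈ τ_Y:
  U = ∅: f^{-1}(U) = ∅ ∈ τ_X ✓.
  U = {48}: f^{-1}(U) = {η} ∈ τ_X ✓.
  U = {47, 48}: f^{-1}(U) = {ζ, η} ∈ τ_X ✓.
Every preimage lies in τ_X, so f IS continuous.


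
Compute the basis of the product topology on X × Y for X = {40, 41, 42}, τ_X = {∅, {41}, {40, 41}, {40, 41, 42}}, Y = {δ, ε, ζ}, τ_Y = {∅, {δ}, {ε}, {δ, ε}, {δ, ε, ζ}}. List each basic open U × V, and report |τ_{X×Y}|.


Basis B = {∅ × ∅, {41} × {δ}, {41} × {ε}, {40, 41} × {δ}, {40, 41} × {ε}, {41} × {δ, ε}, {40, 41, 42} × {δ}, {40, 41, 42} × {ε}, {41} × {δ, ε, ζ}, {40, 41} × {δ, ε}, {40, 41} × {δ, ε, ζ}, {40, 41, 42} × {δ, ε}, {40, 41, 42} × {δ, ε, ζ}}; |τ_{X×Y}| = 30.

Enumerate products U × V with U ∈ τ_X, V ∈ τ_Y (deduplicated):
  ∅ × ∅ = {} (∅)
  {41} × {δ} = {(41,δ)}
  {41} × {ε} = {(41,ε)}
  {40, 41} × {δ} = {(40,δ), (41,δ)}
  {40, 41} × {ε} = {(40,ε), (41,ε)}
  {41} × {δ, ε} = {(41,δ), (41,ε)}
  {40, 41, 42} × {δ} = {(40,δ), (41,δ), (42,δ)}
  {40, 41, 42} × {ε} = {(40,ε), (41,ε), (42,ε)}
  {41} × {δ, ε, ζ} = {(41,δ), (41,ε), (41,ζ)}
  {40, 41} × {δ, ε} = {(40,δ), (40,ε), (41,δ), (41,ε)}
  {40, 41} × {δ, ε, ζ} = {(40,δ), (40,ε), (40,ζ), (41,δ), (41,ε), (41,ζ)}
  {40, 41, 42} × {δ, ε} = {(40,δ), (40,ε), (41,δ), (41,ε), (42,δ), (42,ε)}
  {40, 41, 42} × {δ, ε, ζ} = {(40,δ), (40,ε), (40,ζ), (41,δ), (41,ε), (41,ζ), (42,δ), (42,ε), (42,ζ)}
These 13 distinct sets form the basis B.
Close under arbitrary unions to get τ_{X×Y}; counting gives |τ_{X×Y}| = 30.


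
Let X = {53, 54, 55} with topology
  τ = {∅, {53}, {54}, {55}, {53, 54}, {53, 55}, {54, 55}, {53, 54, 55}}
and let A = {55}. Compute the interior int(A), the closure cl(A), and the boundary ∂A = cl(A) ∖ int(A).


int(A) = {55}, cl(A) = {55}, ∂A = ∅.

Closed sets in (X, τ) are complements of opens:
  closed(X, τ) = {∅, {53}, {54}, {55}, {53, 54}, {53, 55}, {54, 55}, {53, 54, 55}}.
int(A) = ⋃ {U ∈ τ : U ⊆ A}. Opens contained in A: ∅, {55}.
Taking the union of these: int(A) = {55}.
cl(A) = ⋂ {C closed : A ⊆ C}. Closed sets containing A: {55}, {53, 55}, {54, 55}, {53, 54, 55}.
Intersecting these: cl(A) = {55}.
∂A = cl(A) ∖ int(A) = {55} ∖ {55} = ∅.
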